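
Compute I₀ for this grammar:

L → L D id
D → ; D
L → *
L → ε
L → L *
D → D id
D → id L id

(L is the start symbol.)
{ [L → . *], [L → . L *], [L → . L D id], [L → .], [L' → . L] }

First, augment the grammar with L' → L
I₀ = CLOSURE({ [L' → . L] }):
  [L' → . L] has the dot before L: add [L → . L D id], [L → . *], [L → .], [L → . L *]
No further items can be added.

I₀ = { [L → . *], [L → . L *], [L → . L D id], [L → .], [L' → . L] }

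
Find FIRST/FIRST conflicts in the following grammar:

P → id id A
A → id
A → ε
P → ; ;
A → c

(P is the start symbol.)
Productions for P:
  P → id id A: FIRST = { 'id' }
  P → ; ;: FIRST = { ';' }
Productions for A:
  A → id: FIRST = { 'id' }
  A → ε: FIRST = { ε }
  A → c: FIRST = { 'c' }

All alternatives of each non-terminal have pairwise disjoint FIRST sets.

Answer: No FIRST/FIRST conflicts.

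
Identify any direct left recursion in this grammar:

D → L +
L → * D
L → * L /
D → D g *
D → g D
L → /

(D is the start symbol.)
Yes, D is left-recursive

Direct left recursion occurs when N → N α for some non-terminal N (the right-hand side begins with the left-hand side itself).

D → L +: starts with L
L → * D: starts with '*'
L → * L /: starts with '*'
D → D g *: LEFT RECURSIVE (starts with D)
D → g D: starts with g
L → /: starts with '/'

The grammar has direct left recursion on: D.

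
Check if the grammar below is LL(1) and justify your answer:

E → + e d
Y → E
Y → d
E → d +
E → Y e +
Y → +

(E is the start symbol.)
No. Predict set conflict for E: { '+' }

Relevant sets:
  FIRST(Y) = { '+', 'd' }
  FIRST(E) = { '+', 'd' }

For E:
  PREDICT(E → '+' e d) = { '+' }
  PREDICT(E → d '+') = { 'd' }
  PREDICT(E → Y e '+') = { '+', 'd' }
For Y:
  PREDICT(Y → E) = { '+', 'd' }
  PREDICT(Y → d) = { 'd' }
  PREDICT(Y → '+') = { '+' }

Conflict found: Predict set conflict for E: { '+' }
The grammar is NOT LL(1).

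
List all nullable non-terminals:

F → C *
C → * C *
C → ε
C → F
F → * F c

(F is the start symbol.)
A non-terminal is nullable if it can derive ε (the empty string): either it has an ε-production, or it has a production whose right-hand side consists entirely of nullable non-terminals.

ε-productions: C → ε
So C is immediately nullable.
No further non-terminal can be added: every production for the remaining non-terminals contains a terminal or a non-nullable non-terminal.
Nullable = { 'C' }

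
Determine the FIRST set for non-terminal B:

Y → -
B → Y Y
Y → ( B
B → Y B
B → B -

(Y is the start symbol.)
To compute FIRST(B), examine every production with B on the left-hand side, reading each right-hand side left to right until a non-nullable symbol is reached.

FIRST sets of the other non-terminals involved (by the same procedure, iterated to a fixed point):
  FIRST(Y) = { '(', '-' }

From B → Y Y:
  - Y is a non-terminal: add FIRST(Y) \ {ε} = { '(', '-' }
    Y is not nullable, so stop
From B → Y B:
  - Y is a non-terminal: add FIRST(Y) \ {ε} = { '(', '-' }
    Y is not nullable, so stop
From B → B -:
  - B is the symbol being defined: contributes nothing new
    B is not nullable, so stop

Collecting: FIRST(B) = { '(', '-' }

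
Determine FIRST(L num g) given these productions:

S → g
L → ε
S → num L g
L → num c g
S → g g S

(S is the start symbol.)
{ 'num' }

FIRST sets of the non-terminals involved (from the grammar, by fixed-point iteration):
  FIRST(L) = { 'num', ε }

To compute FIRST(L num g), process the symbols left to right:
Symbol L is a non-terminal. Add FIRST(L) \ {ε} = { 'num' }
L is nullable (ε ∈ FIRST(L)), continue to the next symbol.
Symbol num is a terminal. Add 'num' and stop.
FIRST(L num g) = { 'num' }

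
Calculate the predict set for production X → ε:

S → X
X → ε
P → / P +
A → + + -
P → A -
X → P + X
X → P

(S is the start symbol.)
{ $ }

PREDICT(X → ε) = (FIRST(RHS) \ {ε}) ∪ (FOLLOW(X) if ε ∈ FIRST(RHS), i.e. RHS ⇒* ε)
The right-hand side is ε (FIRST(ε) = { ε }), so the predict set is FOLLOW(X) = { $ }
PREDICT(X → ε) = { $ }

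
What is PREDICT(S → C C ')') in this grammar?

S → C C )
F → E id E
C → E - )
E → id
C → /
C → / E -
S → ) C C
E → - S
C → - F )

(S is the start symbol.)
{ '-', '/', 'id' }

PREDICT(S → C C ')') = (FIRST(RHS) \ {ε}) ∪ (FOLLOW(S) if ε ∈ FIRST(RHS), i.e. RHS ⇒* ε)
FIRST(C) = { '-', '/', 'id' }
FIRST(C C ')') = { '-', '/', 'id' }
ε ∉ FIRST(C C ')'), so FOLLOW(S) is not added.
PREDICT(S → C C ')') = { '-', '/', 'id' }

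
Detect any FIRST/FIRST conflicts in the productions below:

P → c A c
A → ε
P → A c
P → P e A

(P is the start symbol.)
A FIRST/FIRST conflict occurs when two productions N → α and N → β for the same non-terminal have FIRST(α) ∩ FIRST(β) ≠ ∅ (with ε ∈ FIRST of a nullable right-hand side, so two nullable alternatives also conflict).

FIRST sets of the non-terminals at (or reachable through a nullable prefix from) the front of some alternative:
  FIRST(A) = { ε }
  FIRST(P) = { 'c' }

Productions for P:
  P → c A c: FIRST = { 'c' }
  P → A c: FIRST = { 'c' }
  P → P e A: FIRST = { 'c' }
A has only one production, so no FIRST/FIRST conflict is possible there.

Conflict for P: P → c A c and P → A c
  Overlap: { 'c' }
Conflict for P: P → c A c and P → P e A
  Overlap: { 'c' }
Conflict for P: P → A c and P → P e A
  Overlap: { 'c' }

Answer: Yes. P → c A c / P → A c on { 'c' }; P → c A c / P → P e A on { 'c' }; P → A c / P → P e A on { 'c' }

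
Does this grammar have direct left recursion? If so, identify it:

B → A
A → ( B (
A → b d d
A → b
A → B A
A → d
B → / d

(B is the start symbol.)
B → A: starts with A
A → ( B (: starts with '('
A → b d d: starts with b
A → b: starts with b
A → B A: starts with B
A → d: starts with d
B → / d: starts with '/'

No direct left recursion found.

Answer: No direct left recursion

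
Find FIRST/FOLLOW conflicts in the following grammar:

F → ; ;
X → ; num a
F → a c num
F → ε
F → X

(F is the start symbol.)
No FIRST/FOLLOW conflicts.

A FIRST/FOLLOW conflict occurs when a non-terminal N has a nullable alternative N → β (β ⇒* ε) and another alternative N → α with FIRST(α) ∩ FOLLOW(N) ≠ ∅: on such a lookahead the parser cannot decide between expanding α and letting N vanish via β.

Nullable non-terminals: F.
FIRST sets used below: FIRST(X) = { ';' }

F: nullable alternative(s) F → ε; FOLLOW(F) = { $ }
  F → ; ;: FIRST \ {ε} = { ';' } — disjoint from FOLLOW(F)
  F → a c num: FIRST \ {ε} = { 'a' } — disjoint from FOLLOW(F)
  F → ε: FIRST \ {ε} = { } — this is the only nullable alternative, skip
  F → X: FIRST \ {ε} = { ';' } — disjoint from FOLLOW(F)

X has no nullable alternative, so no FIRST/FOLLOW check is needed there.

No FIRST/FOLLOW conflicts found.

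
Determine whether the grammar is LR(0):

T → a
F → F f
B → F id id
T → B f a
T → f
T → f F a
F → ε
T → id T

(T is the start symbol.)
A grammar is LR(0) if no state in the canonical LR(0) collection has:
  - both a shift item (dot before a terminal) and a complete item (shift-reduce conflict), or
  - two or more complete items (reduce-reduce conflict; the accept item [T' → T .] counts as a complete item here).

Augment with T' → T and build the canonical LR(0) collection (I0 = CLOSURE({[T' → . T]}), then GOTO on every symbol after a dot until no new states appear). It has 15 states:
  I0: { [B → . F id id], [F → . F f], [F → .], [T → . B f a], [T → . a], [T → . f F a], [T → . f], [T → . id T], [T' → . T] }  — shift, reduce
  I1: { [T → B . f a] }  — shift
  I2: { [B → F . id id], [F → F . f] }  — shift
  I3: { [T' → T .] }  — accept
  I4: { [T → a .] }  — reduce
  I5: { [F → . F f], [F → .], [T → f . F a], [T → f .] }  — 2 reduces
  I6: { [B → . F id id], [F → . F f], [F → .], [T → . B f a], [T → . a], [T → . f F a], [T → . f], [T → . id T], [T → id . T] }  — shift, reduce
  I7: { [T → id T .] }  — reduce
  I8: { [F → F . f], [T → f F . a] }  — shift
  I9: { [T → f F a .] }  — reduce
  I10: { [F → F f .] }  — reduce
  I11: { [B → F id . id] }  — shift
  I12: { [B → F id id .] }  — reduce
  I13: { [T → B f . a] }  — shift
  I14: { [T → B f a .] }  — reduce

Conflict in state I0:
  Shift-reduce conflict between [F → .] and [T → . a]
So the grammar is NOT LR(0).

Answer: No. Shift-reduce conflict between [F → .] and [T → . a]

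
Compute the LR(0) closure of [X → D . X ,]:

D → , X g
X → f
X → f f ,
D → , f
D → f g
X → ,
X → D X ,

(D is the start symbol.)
To compute CLOSURE, for each item [A → α.Bβ] where B is a non-terminal, add [B → .γ] for all productions B → γ; repeat for the newly added items until nothing changes.

Start with: [X → D . X ,]
  [X → D . X ,] has the dot before X: add [X → . f], [X → . f f ,], [X → . ,], [X → . D X ,]
  [X → . D X ,] has the dot before D: add [D → . , X g], [D → . , f], [D → . f g]
No further items can be added.

CLOSURE = { [D → . , X g], [D → . , f], [D → . f g], [X → . ,], [X → . D X ,], [X → . f f ,], [X → . f], [X → D . X ,] }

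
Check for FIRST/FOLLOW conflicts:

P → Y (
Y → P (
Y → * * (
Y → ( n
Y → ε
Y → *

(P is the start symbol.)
A FIRST/FOLLOW conflict occurs when a non-terminal N has a nullable alternative N → β (β ⇒* ε) and another alternative N → α with FIRST(α) ∩ FOLLOW(N) ≠ ∅: on such a lookahead the parser cannot decide between expanding α and letting N vanish via β.

Nullable non-terminals: Y.
FIRST sets used below: FIRST(P) = { '(', '*' }

Y: nullable alternative(s) Y → ε; FOLLOW(Y) = { '(' }
  Y → P (: FIRST \ {ε} = { '(', '*' } — overlaps FOLLOW(Y) on { '(' }: CONFLICT
  Y → * * (: FIRST \ {ε} = { '*' } — disjoint from FOLLOW(Y)
  Y → ( n: FIRST \ {ε} = { '(' } — overlaps FOLLOW(Y) on { '(' }: CONFLICT
  Y → ε: FIRST \ {ε} = { } — this is the only nullable alternative, skip
  Y → *: FIRST \ {ε} = { '*' } — disjoint from FOLLOW(Y)

P has no nullable alternative, so no FIRST/FOLLOW check is needed there.

So the grammar has 2 FIRST/FOLLOW conflicts (marked CONFLICT above).

Answer: Yes. Y → P '(' with FOLLOW(Y) on { '(' }; Y → '(' n with FOLLOW(Y) on { '(' }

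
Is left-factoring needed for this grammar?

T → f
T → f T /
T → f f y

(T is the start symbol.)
Yes, T has productions with common prefix 'f'

Left-factoring is needed when two productions for the same non-terminal
share a common prefix on the right-hand side.

Productions for T:
  T → f
  T → f T /
  T → f f y

Found common prefix 'f' in productions for T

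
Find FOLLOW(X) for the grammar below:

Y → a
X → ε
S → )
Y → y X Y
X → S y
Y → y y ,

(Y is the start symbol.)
In Y → y X Y: X is followed by Y, add FIRST(Y) \ {ε} = { 'a', 'y' }

Taking the union: FOLLOW(X) = { 'a', 'y' }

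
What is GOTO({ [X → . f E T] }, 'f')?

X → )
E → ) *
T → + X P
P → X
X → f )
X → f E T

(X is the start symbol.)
{ [E → . ) *], [X → f . E T] }

GOTO(I, 'f') = CLOSURE({ [A → αX.β] : [A → α.Xβ] ∈ I, X = 'f' })

Items with dot before 'f', with the dot advanced:
  [X → . f E T] → [X → f . E T]
Closure of the advanced items:
  [X → f . E T] has the dot before E: add [E → . ) *]

GOTO = { [E → . ) *], [X → f . E T] }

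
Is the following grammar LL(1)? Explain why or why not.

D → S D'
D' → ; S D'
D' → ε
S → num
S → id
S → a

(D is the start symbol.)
Yes, the grammar is LL(1).

A grammar is LL(1) if for each non-terminal N with multiple productions, the predict sets of those productions are pairwise disjoint, where PREDICT(N → α) = (FIRST(α) \ {ε}) ∪ (FOLLOW(N) if α ⇒* ε).

Relevant sets:
  FOLLOW(D') = { $ }

For D':
  PREDICT(D' → ';' S D') = { ';' }
  PREDICT(D' → ε) = { $ }
For S:
  PREDICT(S → num) = { 'num' }
  PREDICT(S → id) = { 'id' }
  PREDICT(S → a) = { 'a' }
D has a single production, so nothing to check there.

All predict sets are disjoint. The grammar IS LL(1).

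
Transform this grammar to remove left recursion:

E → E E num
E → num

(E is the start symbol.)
E → num E'
E' → E num E'
E' → ε

E is directly left-recursive. The standard transformation for
  A → A α₁ | ... | A α_m | β₁ | ... | β_n
is
  A  → β₁ A' | ... | β_n A'
  A' → α₁ A' | ... | α_m A' | ε

E → num becomes E → num E'
E → E E num becomes E' → E num E'
Add E' → ε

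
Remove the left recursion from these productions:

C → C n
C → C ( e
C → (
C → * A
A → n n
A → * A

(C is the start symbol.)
C is directly left-recursive. The standard transformation for
  A → A α₁ | ... | A α_m | β₁ | ... | β_n
is
  A  → β₁ A' | ... | β_n A'
  A' → α₁ A' | ... | α_m A' | ε

C → ( becomes C → ( C'
C → * A becomes C → * A C'
C → C n becomes C' → n C'
C → C ( e becomes C' → ( e C'
Add C' → ε

Productions for other non-terminals are unchanged:
  A → n n
  A → * A

Resulting grammar:
C → ( C'
C → * A C'
C' → n C'
C' → ( e C'
C' → ε
A → n n
A → * A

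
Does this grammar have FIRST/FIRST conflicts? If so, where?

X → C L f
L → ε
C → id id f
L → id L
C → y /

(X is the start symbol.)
Productions for L:
  L → ε: FIRST = { ε }
  L → id L: FIRST = { 'id' }
Productions for C:
  C → id id f: FIRST = { 'id' }
  C → y /: FIRST = { 'y' }
X has only one production, so no FIRST/FIRST conflict is possible there.

All alternatives of each non-terminal have pairwise disjoint FIRST sets.

Answer: No FIRST/FIRST conflicts.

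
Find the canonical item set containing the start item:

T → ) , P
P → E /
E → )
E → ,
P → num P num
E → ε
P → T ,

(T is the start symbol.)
First, augment the grammar with T' → T
I₀ = CLOSURE({ [T' → . T] }):
  [T' → . T] has the dot before T: add [T → . ) , P]
No further items can be added.

I₀ = { [T → . ) , P], [T' → . T] }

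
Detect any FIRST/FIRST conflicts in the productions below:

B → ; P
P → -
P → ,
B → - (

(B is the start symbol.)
No FIRST/FIRST conflicts.

Productions for B:
  B → ; P: FIRST = { ';' }
  B → - (: FIRST = { '-' }
Productions for P:
  P → -: FIRST = { '-' }
  P → ,: FIRST = { ',' }

All alternatives of each non-terminal have pairwise disjoint FIRST sets.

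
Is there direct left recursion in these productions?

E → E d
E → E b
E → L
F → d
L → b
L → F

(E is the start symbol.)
E → E d: LEFT RECURSIVE (starts with E)
E → E b: LEFT RECURSIVE (starts with E)
E → L: starts with L
F → d: starts with d
L → b: starts with b
L → F: starts with F

The grammar has direct left recursion on: E.

Answer: Yes, E is left-recursive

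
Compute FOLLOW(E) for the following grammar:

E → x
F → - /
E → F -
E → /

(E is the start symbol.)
{ $ }

To compute FOLLOW(E), find every occurrence of E on a right-hand side N → α E β: add FIRST(β) \ {ε}, and if β is empty or nullable also add FOLLOW(N). Iterate to a fixed point.

E is the start symbol, so $ ∈ FOLLOW(E).
E does not occur on any right-hand side.

Taking the union: FOLLOW(E) = { $ }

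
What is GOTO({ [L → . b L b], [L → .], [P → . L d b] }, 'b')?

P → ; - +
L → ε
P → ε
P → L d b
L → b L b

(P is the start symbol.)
{ [L → . b L b], [L → .], [L → b . L b] }

GOTO(I, 'b') = CLOSURE({ [A → αX.β] : [A → α.Xβ] ∈ I, X = 'b' })

Items with dot before 'b', with the dot advanced:
  [L → . b L b] → [L → b . L b]
Closure of the advanced items:
  [L → b . L b] has the dot before L: add [L → .], [L → . b L b]

GOTO = { [L → . b L b], [L → .], [L → b . L b] }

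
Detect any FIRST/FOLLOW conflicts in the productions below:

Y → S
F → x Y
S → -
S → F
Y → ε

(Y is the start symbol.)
No FIRST/FOLLOW conflicts.

A FIRST/FOLLOW conflict occurs when a non-terminal N has a nullable alternative N → β (β ⇒* ε) and another alternative N → α with FIRST(α) ∩ FOLLOW(N) ≠ ∅: on such a lookahead the parser cannot decide between expanding α and letting N vanish via β.

Nullable non-terminals: Y.
FIRST sets used below: FIRST(S) = { '-', 'x' }

Y: nullable alternative(s) Y → ε; FOLLOW(Y) = { $ }
  Y → S: FIRST \ {ε} = { '-', 'x' } — disjoint from FOLLOW(Y)
  Y → ε: FIRST \ {ε} = { } — this is the only nullable alternative, skip

F, S have no nullable alternative, so no FIRST/FOLLOW check is needed there.

No FIRST/FOLLOW conflicts found.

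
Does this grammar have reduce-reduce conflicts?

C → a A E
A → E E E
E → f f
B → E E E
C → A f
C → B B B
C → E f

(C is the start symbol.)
A reduce-reduce conflict occurs when an LR(0) state has two complete items [A → α .] and [B → β .] — both call for a reduction, and with no lookahead the parser cannot choose between them.

Augment with C' → C and build the canonical LR(0) collection (I0 = CLOSURE({[C' → . C]}), then GOTO on every symbol after a dot until no new states appear). It has 22 states:
  I0: { [A → . E E E], [B → . E E E], [C → . A f], [C → . B B B], [C → . E f], [C → . a A E], [C' → . C], [E → . f f] }  — shift
  I1: { [C → A . f] }  — shift
  I2: { [B → . E E E], [C → B . B B], [E → . f f] }  — shift
  I3: { [C' → C .] }  — accept
  I4: { [A → E . E E], [B → E . E E], [C → E . f], [E → . f f] }  — shift
  I5: { [A → . E E E], [C → a . A E], [E → . f f] }  — shift
  I6: { [E → f . f] }  — shift
  I7: { [E → f f .] }  — reduce
  I8: { [C → a A . E], [E → . f f] }  — shift
  I9: { [A → E . E E], [E → . f f] }  — shift
  I10: { [A → E E . E], [E → . f f] }  — shift
  I11: { [A → E E E .] }  — reduce
  I12: { [C → a A E .] }  — reduce
  I13: { [A → E E . E], [B → E E . E], [E → . f f] }  — shift
  I14: { [C → E f .], [E → f . f] }  — shift, reduce
  I15: { [A → E E E .], [B → E E E .] }  — 2 reduces
  I16: { [B → . E E E], [C → B B . B], [E → . f f] }  — shift
  I17: { [B → E . E E], [E → . f f] }  — shift
  I18: { [B → E E . E], [E → . f f] }  — shift
  I19: { [B → E E E .] }  — reduce
  I20: { [C → B B B .] }  — reduce
  I21: { [C → A f .] }  — reduce

I15 contains complete items [A → E E E .], [B → E E E .] — reduce-reduce conflict.

Answer: Yes — I15: [A → E E E .] vs [B → E E E .]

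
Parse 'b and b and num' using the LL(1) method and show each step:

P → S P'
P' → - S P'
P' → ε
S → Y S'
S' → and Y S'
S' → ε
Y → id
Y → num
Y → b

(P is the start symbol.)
LL(1) parsing maintains a stack (initially the start symbol over $) and the input. At each step: if the stack top is a terminal, match it against the current input token; if it is a non-terminal N, replace it with the RHS of M[N, lookahead] (the unique production whose predict set contains the lookahead).

Stack is shown with the top on the left.

Stack          Input              Action
----------------------------------------
P $            b and b and num $  output P → S P'
S P' $         b and b and num $  output S → Y S'
Y S' P' $      b and b and num $  output Y → b
b S' P' $      b and b and num $  match 'b'
S' P' $        and b and num $    output S' → and Y S'
and Y S' P' $  and b and num $    match 'and'
Y S' P' $      b and num $        output Y → b
b S' P' $      b and num $        match 'b'
S' P' $        and num $          output S' → and Y S'
and Y S' P' $  and num $          match 'and'
Y S' P' $      num $              output Y → num
num S' P' $    num $              match 'num'
S' P' $        $                  output S' → ε
P' $           $                  output P' → ε
$              $                  accept

The string is accepted.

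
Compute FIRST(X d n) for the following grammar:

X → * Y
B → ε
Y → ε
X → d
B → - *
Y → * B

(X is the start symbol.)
FIRST sets of the non-terminals involved (from the grammar, by fixed-point iteration):
  FIRST(X) = { '*', 'd' }

To compute FIRST(X d n), process the symbols left to right:
Symbol X is a non-terminal. Add FIRST(X) \ {ε} = { '*', 'd' }
X is not nullable (ε ∉ FIRST(X)), so stop here.
FIRST(X d n) = { '*', 'd' }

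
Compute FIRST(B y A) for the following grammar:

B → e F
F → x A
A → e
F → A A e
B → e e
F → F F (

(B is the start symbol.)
FIRST sets of the non-terminals involved (from the grammar, by fixed-point iteration):
  FIRST(B) = { 'e' }

To compute FIRST(B y A), process the symbols left to right:
Symbol B is a non-terminal. Add FIRST(B) \ {ε} = { 'e' }
B is not nullable (ε ∉ FIRST(B)), so stop here.
FIRST(B y A) = { 'e' }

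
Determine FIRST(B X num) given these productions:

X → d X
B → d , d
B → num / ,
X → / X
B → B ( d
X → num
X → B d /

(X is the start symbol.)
FIRST sets of the non-terminals involved (from the grammar, by fixed-point iteration):
  FIRST(B) = { 'd', 'num' }

To compute FIRST(B X num), process the symbols left to right:
Symbol B is a non-terminal. Add FIRST(B) \ {ε} = { 'd', 'num' }
B is not nullable (ε ∉ FIRST(B)), so stop here.
FIRST(B X num) = { 'd', 'num' }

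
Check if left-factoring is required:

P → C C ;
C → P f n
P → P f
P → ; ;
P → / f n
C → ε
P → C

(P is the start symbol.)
Yes, P has productions with common prefix 'C'

Left-factoring is needed when two productions for the same non-terminal
share a common prefix on the right-hand side.

Productions for P:
  P → C C ;
  P → P f
  P → ; ;
  P → / f n
  P → C
Productions for C:
  C → P f n
  C → ε

Found common prefix 'C' in productions for P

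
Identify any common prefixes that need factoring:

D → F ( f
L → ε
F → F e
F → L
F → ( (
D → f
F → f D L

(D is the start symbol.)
Left-factoring is needed when two productions for the same non-terminal
share a common prefix on the right-hand side.

Productions for D:
  D → F ( f
  D → f
Productions for F:
  F → F e
  F → L
  F → ( (
  F → f D L

No common prefixes found.

Answer: No, left-factoring is not needed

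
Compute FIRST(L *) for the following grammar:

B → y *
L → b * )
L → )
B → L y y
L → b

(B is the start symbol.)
{ ')', 'b' }

FIRST sets of the non-terminals involved (from the grammar, by fixed-point iteration):
  FIRST(L) = { ')', 'b' }

To compute FIRST(L *), process the symbols left to right:
Symbol L is a non-terminal. Add FIRST(L) \ {ε} = { ')', 'b' }
L is not nullable (ε ∉ FIRST(L)), so stop here.
FIRST(L *) = { ')', 'b' }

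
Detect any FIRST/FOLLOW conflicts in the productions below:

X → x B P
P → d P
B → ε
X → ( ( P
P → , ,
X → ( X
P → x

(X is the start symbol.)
Nullable non-terminals: B.
B has a nullable alternative but only one production, so nothing to check.

P, X have no nullable alternative, so no FIRST/FOLLOW check is needed there.

No FIRST/FOLLOW conflicts found.

Answer: No FIRST/FOLLOW conflicts.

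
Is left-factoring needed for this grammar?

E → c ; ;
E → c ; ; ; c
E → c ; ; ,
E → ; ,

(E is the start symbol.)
Left-factoring is needed when two productions for the same non-terminal
share a common prefix on the right-hand side.

Productions for E:
  E → c ; ;
  E → c ; ; ; c
  E → c ; ; ,
  E → ; ,

Found common prefix 'c ; ;' in productions for E

Answer: Yes, E has productions with common prefix 'c ; ;'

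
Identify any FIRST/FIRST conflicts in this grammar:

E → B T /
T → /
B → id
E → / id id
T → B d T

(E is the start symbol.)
No FIRST/FIRST conflicts.

A FIRST/FIRST conflict occurs when two productions N → α and N → β for the same non-terminal have FIRST(α) ∩ FIRST(β) ≠ ∅ (with ε ∈ FIRST of a nullable right-hand side, so two nullable alternatives also conflict).

FIRST sets of the non-terminals at (or reachable through a nullable prefix from) the front of some alternative:
  FIRST(B) = { 'id' }

Productions for E:
  E → B T /: FIRST = { 'id' }
  E → / id id: FIRST = { '/' }
Productions for T:
  T → /: FIRST = { '/' }
  T → B d T: FIRST = { 'id' }
B has only one production, so no FIRST/FIRST conflict is possible there.

All alternatives of each non-terminal have pairwise disjoint FIRST sets.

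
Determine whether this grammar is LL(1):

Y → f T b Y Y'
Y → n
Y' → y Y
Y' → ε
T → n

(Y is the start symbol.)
A grammar is LL(1) if for each non-terminal N with multiple productions, the predict sets of those productions are pairwise disjoint, where PREDICT(N → α) = (FIRST(α) \ {ε}) ∪ (FOLLOW(N) if α ⇒* ε).

Relevant sets:
  FOLLOW(Y') = { $, 'y' }

For Y:
  PREDICT(Y → f T b Y Y') = { 'f' }
  PREDICT(Y → n) = { 'n' }
For Y':
  PREDICT(Y' → y Y) = { 'y' }
  PREDICT(Y' → ε) = { $, 'y' }
T has a single production, so nothing to check there.

Conflict found: Predict set conflict for Y': { 'y' }
The grammar is NOT LL(1).

Answer: No. Predict set conflict for Y': { 'y' }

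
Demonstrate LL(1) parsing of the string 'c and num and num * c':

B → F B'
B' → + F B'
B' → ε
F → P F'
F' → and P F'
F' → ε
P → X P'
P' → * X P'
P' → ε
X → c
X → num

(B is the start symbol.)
Stack is shown with the top on the left.

Stack           Input                    Action
-----------------------------------------------
B $             c and num and num * c $  output B → F B'
F B' $          c and num and num * c $  output F → P F'
P F' B' $       c and num and num * c $  output P → X P'
X P' F' B' $    c and num and num * c $  output X → c
c P' F' B' $    c and num and num * c $  match 'c'
P' F' B' $      and num and num * c $    output P' → ε
F' B' $         and num and num * c $    output F' → and P F'
and P F' B' $   and num and num * c $    match 'and'
P F' B' $       num and num * c $        output P → X P'
X P' F' B' $    num and num * c $        output X → num
num P' F' B' $  num and num * c $        match 'num'
P' F' B' $      and num * c $            output P' → ε
F' B' $         and num * c $            output F' → and P F'
and P F' B' $   and num * c $            match 'and'
P F' B' $       num * c $                output P → X P'
X P' F' B' $    num * c $                output X → num
num P' F' B' $  num * c $                match 'num'
P' F' B' $      * c $                    output P' → * X P'
* X P' F' B' $  * c $                    match '*'
X P' F' B' $    c $                      output X → c
c P' F' B' $    c $                      match 'c'
P' F' B' $      $                        output P' → ε
F' B' $         $                        output F' → ε
B' $            $                        output B' → ε
$               $                        accept

The string is accepted.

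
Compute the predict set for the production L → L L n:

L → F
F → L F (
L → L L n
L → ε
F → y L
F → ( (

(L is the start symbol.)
PREDICT(L → L L n) = (FIRST(RHS) \ {ε}) ∪ (FOLLOW(L) if ε ∈ FIRST(RHS), i.e. RHS ⇒* ε)
FIRST(L) = { '(', 'n', 'y', ε }
FIRST(L L n) = { '(', 'n', 'y' }
ε ∉ FIRST(L L n), so FOLLOW(L) is not added.
PREDICT(L → L L n) = { '(', 'n', 'y' }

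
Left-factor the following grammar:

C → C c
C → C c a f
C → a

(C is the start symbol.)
C → C c C'
C' → ε
C' → a f
C → a

Left-factoring transforms A → αβ₁ | αβ₂ into A → αA' and A' → β₁ | β₂
(α is the longest common prefix among the alternatives). Repeat until
no nonterminal has two alternatives with a common prefix.

Round 1: C has alternatives sharing prefix 'C c'. Introduce C': C → C c C'
  Add: C' → ε
  Add: C' → a f

No remaining common prefixes — done.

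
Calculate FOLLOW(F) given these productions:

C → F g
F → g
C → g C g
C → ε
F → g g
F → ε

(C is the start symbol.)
In C → F g: F is followed by g, add FIRST(g) \ {ε} = { 'g' }

Taking the union: FOLLOW(F) = { 'g' }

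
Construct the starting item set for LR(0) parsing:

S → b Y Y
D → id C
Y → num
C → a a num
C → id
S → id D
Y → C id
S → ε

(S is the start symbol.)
{ [S → . b Y Y], [S → . id D], [S → .], [S' → . S] }

First, augment the grammar with S' → S
I₀ = CLOSURE({ [S' → . S] }):
  [S' → . S] has the dot before S: add [S → . b Y Y], [S → . id D], [S → .]
No further items can be added.

I₀ = { [S → . b Y Y], [S → . id D], [S → .], [S' → . S] }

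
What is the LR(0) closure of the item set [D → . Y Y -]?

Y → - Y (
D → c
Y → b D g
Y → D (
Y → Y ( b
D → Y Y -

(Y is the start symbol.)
{ [D → . Y Y -], [D → . c], [Y → . - Y (], [Y → . D (], [Y → . Y ( b], [Y → . b D g] }

Start with: [D → . Y Y -]
  [D → . Y Y -] has the dot before Y: add [Y → . - Y (], [Y → . b D g], [Y → . D (], [Y → . Y ( b]
  [Y → . D (] has the dot before D: add [D → . c]
No further items can be added.

CLOSURE = { [D → . Y Y -], [D → . c], [Y → . - Y (], [Y → . D (], [Y → . Y ( b], [Y → . b D g] }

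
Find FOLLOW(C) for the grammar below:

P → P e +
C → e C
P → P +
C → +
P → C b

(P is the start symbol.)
{ 'b' }

To compute FOLLOW(C), find every occurrence of C on a right-hand side N → α C β: add FIRST(β) \ {ε}, and if β is empty or nullable also add FOLLOW(N). Iterate to a fixed point.

In C → e C: C is at the end; this adds FOLLOW(C) to itself — nothing new
In P → C b: C is followed by b, add FIRST(b) \ {ε} = { 'b' }

Taking the union: FOLLOW(C) = { 'b' }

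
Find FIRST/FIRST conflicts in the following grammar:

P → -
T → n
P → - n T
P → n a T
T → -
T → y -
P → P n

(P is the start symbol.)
Yes. P → '-' / P → '-' n T on { '-' }; P → '-' / P → P n on { '-' }; P → '-' n T / P → P n on { '-' }; P → n a T / P → P n on { 'n' }

A FIRST/FIRST conflict occurs when two productions N → α and N → β for the same non-terminal have FIRST(α) ∩ FIRST(β) ≠ ∅ (with ε ∈ FIRST of a nullable right-hand side, so two nullable alternatives also conflict).

FIRST sets of the non-terminals at (or reachable through a nullable prefix from) the front of some alternative:
  FIRST(P) = { '-', 'n' }

Productions for P:
  P → -: FIRST = { '-' }
  P → - n T: FIRST = { '-' }
  P → n a T: FIRST = { 'n' }
  P → P n: FIRST = { '-', 'n' }
Productions for T:
  T → n: FIRST = { 'n' }
  T → -: FIRST = { '-' }
  T → y -: FIRST = { 'y' }

Conflict for P: P → - and P → - n T
  Overlap: { '-' }
Conflict for P: P → - and P → P n
  Overlap: { '-' }
Conflict for P: P → - n T and P → P n
  Overlap: { '-' }
Conflict for P: P → n a T and P → P n
  Overlap: { 'n' }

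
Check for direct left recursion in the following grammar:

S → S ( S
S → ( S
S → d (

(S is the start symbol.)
S → S ( S: LEFT RECURSIVE (starts with S)
S → ( S: starts with '('
S → d (: starts with d

The grammar has direct left recursion on: S.

Answer: Yes, S is left-recursive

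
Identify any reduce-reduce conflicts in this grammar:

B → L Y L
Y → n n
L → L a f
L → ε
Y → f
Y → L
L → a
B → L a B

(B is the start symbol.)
Yes — I6: [L → .] vs [L → a .]

A reduce-reduce conflict occurs when an LR(0) state has two complete items [A → α .] and [B → β .] — both call for a reduction, and with no lookahead the parser cannot choose between them.

Augment with B' → B and build the canonical LR(0) collection (I0 = CLOSURE({[B' → . B]}), then GOTO on every symbol after a dot until no new states appear). It has 14 states:
  I0: { [B → . L Y L], [B → . L a B], [B' → . B], [L → . L a f], [L → . a], [L → .] }  — shift, reduce
  I1: { [B' → B .] }  — accept
  I2: { [B → L . Y L], [B → L . a B], [L → . L a f], [L → . a], [L → .], [L → L . a f], [Y → . L], [Y → . f], [Y → . n n] }  — shift, reduce
  I3: { [L → a .] }  — reduce
  I4: { [L → L . a f], [Y → L .] }  — shift, reduce
  I5: { [B → L Y . L], [L → . L a f], [L → . a], [L → .] }  — shift, reduce
  I6: { [B → . L Y L], [B → . L a B], [B → L a . B], [L → . L a f], [L → . a], [L → .], [L → L a . f], [L → a .] }  — shift, 2 reduces
  I7: { [Y → f .] }  — reduce
  I8: { [Y → n . n] }  — shift
  I9: { [Y → n n .] }  — reduce
  I10: { [B → L a B .] }  — reduce
  I11: { [L → L a f .] }  — reduce
  I12: { [B → L Y L .], [L → L . a f] }  — shift, reduce
  I13: { [L → L a . f] }  — shift

I6 contains complete items [L → .], [L → a .] — reduce-reduce conflict.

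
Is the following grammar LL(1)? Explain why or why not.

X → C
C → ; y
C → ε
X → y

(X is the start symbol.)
Relevant sets:
  FIRST(C) = { ';', ε }
  FOLLOW(X) = { $ }
  FOLLOW(C) = { $ }

For X:
  PREDICT(X → C) = { $, ';' }
  PREDICT(X → y) = { 'y' }
For C:
  PREDICT(C → ';' y) = { ';' }
  PREDICT(C → ε) = { $ }

All predict sets are disjoint. The grammar IS LL(1).

Answer: Yes, the grammar is LL(1).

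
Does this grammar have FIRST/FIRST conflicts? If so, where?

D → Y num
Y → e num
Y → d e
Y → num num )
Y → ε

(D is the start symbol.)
Productions for Y:
  Y → e num: FIRST = { 'e' }
  Y → d e: FIRST = { 'd' }
  Y → num num ): FIRST = { 'num' }
  Y → ε: FIRST = { ε }
D has only one production, so no FIRST/FIRST conflict is possible there.

All alternatives of each non-terminal have pairwise disjoint FIRST sets.

Answer: No FIRST/FIRST conflicts.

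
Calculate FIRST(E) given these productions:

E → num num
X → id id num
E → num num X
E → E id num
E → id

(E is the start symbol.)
From E → num num:
  - num is a terminal: add 'num' and stop
From E → num num X:
  - num is a terminal: add 'num' and stop
From E → E id num:
  - E is the symbol being defined: contributes nothing new
    E is not nullable, so stop
From E → id:
  - id is a terminal: add 'id' and stop

Collecting: FIRST(E) = { 'id', 'num' }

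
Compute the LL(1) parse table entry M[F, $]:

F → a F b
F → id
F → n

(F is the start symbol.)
To find M[F, $], we find productions for F where $ is in the predict set (PREDICT(N → α) = (FIRST(α) \ {ε}) ∪ (FOLLOW(N) if α ⇒* ε)).

F → a F b: PREDICT = { 'a' }
F → id: PREDICT = { 'id' }
F → n: PREDICT = { 'n' }

M[F, $] is empty (no production applies)

Answer: Empty (error entry)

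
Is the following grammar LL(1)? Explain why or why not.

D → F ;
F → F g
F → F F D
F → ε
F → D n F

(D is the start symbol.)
A grammar is LL(1) if for each non-terminal N with multiple productions, the predict sets of those productions are pairwise disjoint, where PREDICT(N → α) = (FIRST(α) \ {ε}) ∪ (FOLLOW(N) if α ⇒* ε).

Relevant sets:
  FIRST(F) = { ';', 'g', ε }
  FIRST(D) = { ';', 'g' }
  FOLLOW(F) = { ';', 'g' }

For F:
  PREDICT(F → F g) = { ';', 'g' }
  PREDICT(F → F F D) = { ';', 'g' }
  PREDICT(F → ε) = { ';', 'g' }
  PREDICT(F → D n F) = { ';', 'g' }
D has a single production, so nothing to check there.

Conflict found: Predict set conflict for F: { ';', 'g' }
The grammar is NOT LL(1).

Answer: No. Predict set conflict for F: { ';', 'g' }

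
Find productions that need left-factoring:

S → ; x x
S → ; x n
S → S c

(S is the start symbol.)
Left-factoring is needed when two productions for the same non-terminal
share a common prefix on the right-hand side.

Productions for S:
  S → ; x x
  S → ; x n
  S → S c

Found common prefix '; x' in productions for S

Answer: Yes, S has productions with common prefix '; x'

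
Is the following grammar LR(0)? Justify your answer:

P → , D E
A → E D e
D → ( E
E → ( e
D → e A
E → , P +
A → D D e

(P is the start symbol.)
Augment with P' → P and build the canonical LR(0) collection (I0 = CLOSURE({[P' → . P]}), then GOTO on every symbol after a dot until no new states appear). It has 21 states:
  I0: { [P → . , D E], [P' → . P] }  — shift
  I1: { [D → . ( E], [D → . e A], [P → , . D E] }  — shift
  I2: { [P' → P .] }  — accept
  I3: { [D → ( . E], [E → . ( e], [E → . , P +] }  — shift
  I4: { [E → . ( e], [E → . , P +], [P → , D . E] }  — shift
  I5: { [A → . D D e], [A → . E D e], [D → . ( E], [D → . e A], [D → e . A], [E → . ( e], [E → . , P +] }  — shift
  I6: { [D → ( . E], [E → ( . e], [E → . ( e], [E → . , P +] }  — shift
  I7: { [E → , . P +], [P → . , D E] }  — shift
  I8: { [D → e A .] }  — reduce
  I9: { [A → D . D e], [D → . ( E], [D → . e A] }  — shift
  I10: { [A → E . D e], [D → . ( E], [D → . e A] }  — shift
  I11: { [A → E D . e] }  — shift
  I12: { [A → E D e .] }  — reduce
  I13: { [A → D D . e] }  — shift
  I14: { [A → D D e .] }  — reduce
  I15: { [E → , P . +] }  — shift
  I16: { [E → , P + .] }  — reduce
  I17: { [E → ( . e] }  — shift
  I18: { [D → ( E .] }  — reduce
  I19: { [E → ( e .] }  — reduce
  I20: { [P → , D E .] }  — reduce

Every state is either a pure shift/goto state or contains exactly one complete item and nothing to shift — no conflicts. The grammar is LR(0).

Answer: Yes, the grammar is LR(0)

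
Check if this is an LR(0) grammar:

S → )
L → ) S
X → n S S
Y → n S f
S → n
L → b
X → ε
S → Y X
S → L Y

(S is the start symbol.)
A grammar is LR(0) if no state in the canonical LR(0) collection has:
  - both a shift item (dot before a terminal) and a complete item (shift-reduce conflict), or
  - two or more complete items (reduce-reduce conflict; the accept item [S' → S .] counts as a complete item here).

Augment with S' → S and build the canonical LR(0) collection (I0 = CLOSURE({[S' → . S]}), then GOTO on every symbol after a dot until no new states appear). It has 16 states:
  I0: { [L → . ) S], [L → . b], [S → . )], [S → . L Y], [S → . Y X], [S → . n], [S' → . S], [Y → . n S f] }  — shift
  I1: { [L → ) . S], [L → . ) S], [L → . b], [S → ) .], [S → . )], [S → . L Y], [S → . Y X], [S → . n], [Y → . n S f] }  — shift, reduce
  I2: { [S → L . Y], [Y → . n S f] }  — shift
  I3: { [S' → S .] }  — accept
  I4: { [S → Y . X], [X → . n S S], [X → .] }  — shift, reduce
  I5: { [L → b .] }  — reduce
  I6: { [L → . ) S], [L → . b], [S → . )], [S → . L Y], [S → . Y X], [S → . n], [S → n .], [Y → . n S f], [Y → n . S f] }  — shift, reduce
  I7: { [Y → n S . f] }  — shift
  I8: { [Y → n S f .] }  — reduce
  I9: { [S → Y X .] }  — reduce
  I10: { [L → . ) S], [L → . b], [S → . )], [S → . L Y], [S → . Y X], [S → . n], [X → n . S S], [Y → . n S f] }  — shift
  I11: { [L → . ) S], [L → . b], [S → . )], [S → . L Y], [S → . Y X], [S → . n], [X → n S . S], [Y → . n S f] }  — shift
  I12: { [X → n S S .] }  — reduce
  I13: { [S → L Y .] }  — reduce
  I14: { [L → . ) S], [L → . b], [S → . )], [S → . L Y], [S → . Y X], [S → . n], [Y → . n S f], [Y → n . S f] }  — shift
  I15: { [L → ) S .] }  — reduce

Conflict in state I1:
  Shift-reduce conflict between [S → ) .] and [L → . ) S]
So the grammar is NOT LR(0).

Answer: No. Shift-reduce conflict between [S → ) .] and [L → . ) S]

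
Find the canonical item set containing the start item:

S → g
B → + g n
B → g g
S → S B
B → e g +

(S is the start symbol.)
{ [S → . S B], [S → . g], [S' → . S] }

First, augment the grammar with S' → S
I₀ = CLOSURE({ [S' → . S] }):
  [S' → . S] has the dot before S: add [S → . g], [S → . S B]
No further items can be added.

I₀ = { [S → . S B], [S → . g], [S' → . S] }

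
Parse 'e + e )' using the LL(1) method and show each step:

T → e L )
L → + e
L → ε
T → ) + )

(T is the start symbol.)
LL(1) parsing maintains a stack (initially the start symbol over $) and the input. At each step: if the stack top is a terminal, match it against the current input token; if it is a non-terminal N, replace it with the RHS of M[N, lookahead] (the unique production whose predict set contains the lookahead).

Stack is shown with the top on the left.

Stack    Input      Action
--------------------------
T $      e + e ) $  output T → e L )
e L ) $  e + e ) $  match 'e'
L ) $    + e ) $    output L → + e
+ e ) $  + e ) $    match '+'
e ) $    e ) $      match 'e'
) $      ) $        match ')'
$        $          accept

The string is accepted.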